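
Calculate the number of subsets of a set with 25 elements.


The set has 25 elements.
The power set contains all possible subsets.
|P(A)| = 2^|A| = 2^25 = 33554432

33554432


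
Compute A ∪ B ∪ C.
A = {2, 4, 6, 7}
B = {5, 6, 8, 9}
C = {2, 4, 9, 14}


Set A = {2, 4, 6, 7}
Set B = {5, 6, 8, 9}
Set C = {2, 4, 9, 14}
First, A ∪ B = {2, 4, 5, 6, 7, 8, 9}
Then, (A ∪ B) ∪ C = {2, 4, 5, 6, 7, 8, 9, 14}

{2, 4, 5, 6, 7, 8, 9, 14}


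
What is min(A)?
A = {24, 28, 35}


Set A = {24, 28, 35}
Elements in ascending order: 24, 28, 35
The smallest element is 24.

24


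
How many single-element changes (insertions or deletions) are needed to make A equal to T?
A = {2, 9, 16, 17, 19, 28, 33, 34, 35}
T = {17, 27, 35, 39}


Set A = {2, 9, 16, 17, 19, 28, 33, 34, 35}
Set T = {17, 27, 35, 39}
Elements to remove from A (in A, not in T): {2, 9, 16, 19, 28, 33, 34} → 7 removals
Elements to add to A (in T, not in A): {27, 39} → 2 additions
Total edits = 7 + 2 = 9

9


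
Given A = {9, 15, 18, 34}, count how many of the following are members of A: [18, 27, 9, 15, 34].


Set A = {9, 15, 18, 34}
Candidates: [18, 27, 9, 15, 34]
Check each candidate:
18 ∈ A, 27 ∉ A, 9 ∈ A, 15 ∈ A, 34 ∈ A
Count of candidates in A: 4

4


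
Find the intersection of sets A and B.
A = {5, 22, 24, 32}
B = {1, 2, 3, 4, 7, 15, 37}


Set A = {5, 22, 24, 32}
Set B = {1, 2, 3, 4, 7, 15, 37}
A ∩ B includes only elements in both sets.
Check each element of A against B:
5 ✗, 22 ✗, 24 ✗, 32 ✗
A ∩ B = {}

{}


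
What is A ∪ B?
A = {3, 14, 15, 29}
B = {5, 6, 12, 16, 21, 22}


Set A = {3, 14, 15, 29}
Set B = {5, 6, 12, 16, 21, 22}
A ∪ B includes all elements in either set.
Elements from A: {3, 14, 15, 29}
Elements from B not already included: {5, 6, 12, 16, 21, 22}
A ∪ B = {3, 5, 6, 12, 14, 15, 16, 21, 22, 29}

{3, 5, 6, 12, 14, 15, 16, 21, 22, 29}


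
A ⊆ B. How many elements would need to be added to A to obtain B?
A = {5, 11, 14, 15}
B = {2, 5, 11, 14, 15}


Set A = {5, 11, 14, 15}, |A| = 4
Set B = {2, 5, 11, 14, 15}, |B| = 5
Since A ⊆ B: B \ A = {2}
|B| - |A| = 5 - 4 = 1

1


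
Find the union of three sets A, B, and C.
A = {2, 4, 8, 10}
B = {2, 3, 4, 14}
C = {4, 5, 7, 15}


Set A = {2, 4, 8, 10}
Set B = {2, 3, 4, 14}
Set C = {4, 5, 7, 15}
First, A ∪ B = {2, 3, 4, 8, 10, 14}
Then, (A ∪ B) ∪ C = {2, 3, 4, 5, 7, 8, 10, 14, 15}

{2, 3, 4, 5, 7, 8, 10, 14, 15}


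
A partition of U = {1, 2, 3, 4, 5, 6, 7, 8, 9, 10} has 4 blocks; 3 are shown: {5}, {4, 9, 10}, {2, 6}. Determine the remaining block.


U = {1, 2, 3, 4, 5, 6, 7, 8, 9, 10}
Shown blocks: {5}, {4, 9, 10}, {2, 6}
A partition's blocks are pairwise disjoint and cover U, so the missing block = U \ (union of shown blocks).
Union of shown blocks: {2, 4, 5, 6, 9, 10}
Missing block = U \ (union) = {1, 3, 7, 8}

{1, 3, 7, 8}


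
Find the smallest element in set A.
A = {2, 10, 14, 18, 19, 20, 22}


Set A = {2, 10, 14, 18, 19, 20, 22}
Elements in ascending order: 2, 10, 14, 18, 19, 20, 22
The smallest element is 2.

2


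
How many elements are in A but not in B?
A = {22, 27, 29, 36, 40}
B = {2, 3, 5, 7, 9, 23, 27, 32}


Set A = {22, 27, 29, 36, 40}
Set B = {2, 3, 5, 7, 9, 23, 27, 32}
A \ B = {22, 29, 36, 40}
|A \ B| = 4

4


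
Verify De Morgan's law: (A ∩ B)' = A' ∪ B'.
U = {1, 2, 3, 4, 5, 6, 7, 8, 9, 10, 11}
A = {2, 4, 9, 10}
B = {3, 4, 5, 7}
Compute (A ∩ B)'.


U = {1, 2, 3, 4, 5, 6, 7, 8, 9, 10, 11}
A = {2, 4, 9, 10}, B = {3, 4, 5, 7}
A ∩ B = {4}
(A ∩ B)' = U \ (A ∩ B) = {1, 2, 3, 5, 6, 7, 8, 9, 10, 11}
Verification via A' ∪ B': A' = {1, 3, 5, 6, 7, 8, 11}, B' = {1, 2, 6, 8, 9, 10, 11}
A' ∪ B' = {1, 2, 3, 5, 6, 7, 8, 9, 10, 11} ✓

{1, 2, 3, 5, 6, 7, 8, 9, 10, 11}


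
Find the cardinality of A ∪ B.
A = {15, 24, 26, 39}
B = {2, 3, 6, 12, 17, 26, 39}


Set A = {15, 24, 26, 39}, |A| = 4
Set B = {2, 3, 6, 12, 17, 26, 39}, |B| = 7
A ∩ B = {26, 39}, |A ∩ B| = 2
|A ∪ B| = |A| + |B| - |A ∩ B| = 4 + 7 - 2 = 9

9


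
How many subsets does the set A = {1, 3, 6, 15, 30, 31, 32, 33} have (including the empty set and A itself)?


Set A = {1, 3, 6, 15, 30, 31, 32, 33}
|A| = 8
The power set P(A) contains all subsets of A.
|P(A)| = 2^|A| = 2^8 = 256

256


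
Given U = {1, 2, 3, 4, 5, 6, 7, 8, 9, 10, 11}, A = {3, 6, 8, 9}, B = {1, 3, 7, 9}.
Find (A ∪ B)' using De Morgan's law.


U = {1, 2, 3, 4, 5, 6, 7, 8, 9, 10, 11}
A = {3, 6, 8, 9}, B = {1, 3, 7, 9}
A ∪ B = {1, 3, 6, 7, 8, 9}
(A ∪ B)' = U \ (A ∪ B) = {2, 4, 5, 10, 11}
Verification via A' ∩ B': A' = {1, 2, 4, 5, 7, 10, 11}, B' = {2, 4, 5, 6, 8, 10, 11}
A' ∩ B' = {2, 4, 5, 10, 11} ✓

{2, 4, 5, 10, 11}


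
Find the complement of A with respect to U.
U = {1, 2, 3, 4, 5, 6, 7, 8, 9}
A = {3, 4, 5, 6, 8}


Universal set U = {1, 2, 3, 4, 5, 6, 7, 8, 9}
Set A = {3, 4, 5, 6, 8}
A' = U \ A = elements in U but not in A
Checking each element of U:
1 (not in A, include), 2 (not in A, include), 3 (in A, exclude), 4 (in A, exclude), 5 (in A, exclude), 6 (in A, exclude), 7 (not in A, include), 8 (in A, exclude), 9 (not in A, include)
A' = {1, 2, 7, 9}

{1, 2, 7, 9}


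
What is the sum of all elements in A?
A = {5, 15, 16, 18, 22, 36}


Set A = {5, 15, 16, 18, 22, 36}
Sum = 5 + 15 + 16 + 18 + 22 + 36 = 112

112


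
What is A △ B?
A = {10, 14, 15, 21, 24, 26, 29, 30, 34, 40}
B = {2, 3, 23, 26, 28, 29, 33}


Set A = {10, 14, 15, 21, 24, 26, 29, 30, 34, 40}
Set B = {2, 3, 23, 26, 28, 29, 33}
A △ B = (A \ B) ∪ (B \ A)
Elements in A but not B: {10, 14, 15, 21, 24, 30, 34, 40}
Elements in B but not A: {2, 3, 23, 28, 33}
A △ B = {2, 3, 10, 14, 15, 21, 23, 24, 28, 30, 33, 34, 40}

{2, 3, 10, 14, 15, 21, 23, 24, 28, 30, 33, 34, 40}


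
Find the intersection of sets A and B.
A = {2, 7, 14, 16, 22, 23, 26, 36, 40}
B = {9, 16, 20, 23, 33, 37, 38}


Set A = {2, 7, 14, 16, 22, 23, 26, 36, 40}
Set B = {9, 16, 20, 23, 33, 37, 38}
A ∩ B includes only elements in both sets.
Check each element of A against B:
2 ✗, 7 ✗, 14 ✗, 16 ✓, 22 ✗, 23 ✓, 26 ✗, 36 ✗, 40 ✗
A ∩ B = {16, 23}

{16, 23}


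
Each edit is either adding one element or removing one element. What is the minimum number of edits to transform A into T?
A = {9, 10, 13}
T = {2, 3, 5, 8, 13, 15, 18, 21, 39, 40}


Set A = {9, 10, 13}
Set T = {2, 3, 5, 8, 13, 15, 18, 21, 39, 40}
Elements to remove from A (in A, not in T): {9, 10} → 2 removals
Elements to add to A (in T, not in A): {2, 3, 5, 8, 15, 18, 21, 39, 40} → 9 additions
Total edits = 2 + 9 = 11

11


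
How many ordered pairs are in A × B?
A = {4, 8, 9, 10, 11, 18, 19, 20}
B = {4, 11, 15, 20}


Set A = {4, 8, 9, 10, 11, 18, 19, 20} has 8 elements.
Set B = {4, 11, 15, 20} has 4 elements.
|A × B| = |A| × |B| = 8 × 4 = 32

32


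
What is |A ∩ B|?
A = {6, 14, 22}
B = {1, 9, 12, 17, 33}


Set A = {6, 14, 22}
Set B = {1, 9, 12, 17, 33}
A ∩ B = {}
|A ∩ B| = 0

0


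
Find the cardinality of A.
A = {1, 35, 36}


Set A = {1, 35, 36}
Listing elements: 1, 35, 36
Counting: 3 elements
|A| = 3

3


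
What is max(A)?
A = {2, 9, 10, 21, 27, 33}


Set A = {2, 9, 10, 21, 27, 33}
Elements in ascending order: 2, 9, 10, 21, 27, 33
The largest element is 33.

33


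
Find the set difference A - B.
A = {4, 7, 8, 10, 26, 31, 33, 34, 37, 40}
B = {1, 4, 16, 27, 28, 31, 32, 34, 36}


Set A = {4, 7, 8, 10, 26, 31, 33, 34, 37, 40}
Set B = {1, 4, 16, 27, 28, 31, 32, 34, 36}
A \ B includes elements in A that are not in B.
Check each element of A:
4 (in B, remove), 7 (not in B, keep), 8 (not in B, keep), 10 (not in B, keep), 26 (not in B, keep), 31 (in B, remove), 33 (not in B, keep), 34 (in B, remove), 37 (not in B, keep), 40 (not in B, keep)
A \ B = {7, 8, 10, 26, 33, 37, 40}

{7, 8, 10, 26, 33, 37, 40}


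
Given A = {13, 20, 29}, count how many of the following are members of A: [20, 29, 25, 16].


Set A = {13, 20, 29}
Candidates: [20, 29, 25, 16]
Check each candidate:
20 ∈ A, 29 ∈ A, 25 ∉ A, 16 ∉ A
Count of candidates in A: 2

2


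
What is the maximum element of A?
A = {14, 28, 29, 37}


Set A = {14, 28, 29, 37}
Elements in ascending order: 14, 28, 29, 37
The largest element is 37.

37


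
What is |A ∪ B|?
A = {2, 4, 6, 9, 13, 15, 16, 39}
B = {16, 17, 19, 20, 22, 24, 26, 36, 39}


Set A = {2, 4, 6, 9, 13, 15, 16, 39}, |A| = 8
Set B = {16, 17, 19, 20, 22, 24, 26, 36, 39}, |B| = 9
A ∩ B = {16, 39}, |A ∩ B| = 2
|A ∪ B| = |A| + |B| - |A ∩ B| = 8 + 9 - 2 = 15

15


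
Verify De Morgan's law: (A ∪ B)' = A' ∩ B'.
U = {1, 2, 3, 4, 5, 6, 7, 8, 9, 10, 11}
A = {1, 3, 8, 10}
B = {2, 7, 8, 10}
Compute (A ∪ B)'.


U = {1, 2, 3, 4, 5, 6, 7, 8, 9, 10, 11}
A = {1, 3, 8, 10}, B = {2, 7, 8, 10}
A ∪ B = {1, 2, 3, 7, 8, 10}
(A ∪ B)' = U \ (A ∪ B) = {4, 5, 6, 9, 11}
Verification via A' ∩ B': A' = {2, 4, 5, 6, 7, 9, 11}, B' = {1, 3, 4, 5, 6, 9, 11}
A' ∩ B' = {4, 5, 6, 9, 11} ✓

{4, 5, 6, 9, 11}


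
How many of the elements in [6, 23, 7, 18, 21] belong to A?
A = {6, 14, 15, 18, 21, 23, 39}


Set A = {6, 14, 15, 18, 21, 23, 39}
Candidates: [6, 23, 7, 18, 21]
Check each candidate:
6 ∈ A, 23 ∈ A, 7 ∉ A, 18 ∈ A, 21 ∈ A
Count of candidates in A: 4

4


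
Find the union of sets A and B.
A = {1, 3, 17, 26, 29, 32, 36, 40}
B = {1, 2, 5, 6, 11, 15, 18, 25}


Set A = {1, 3, 17, 26, 29, 32, 36, 40}
Set B = {1, 2, 5, 6, 11, 15, 18, 25}
A ∪ B includes all elements in either set.
Elements from A: {1, 3, 17, 26, 29, 32, 36, 40}
Elements from B not already included: {2, 5, 6, 11, 15, 18, 25}
A ∪ B = {1, 2, 3, 5, 6, 11, 15, 17, 18, 25, 26, 29, 32, 36, 40}

{1, 2, 3, 5, 6, 11, 15, 17, 18, 25, 26, 29, 32, 36, 40}


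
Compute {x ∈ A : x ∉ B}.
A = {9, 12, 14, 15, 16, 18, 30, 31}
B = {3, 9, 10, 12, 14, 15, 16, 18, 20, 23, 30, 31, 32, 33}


Set A = {9, 12, 14, 15, 16, 18, 30, 31}
Set B = {3, 9, 10, 12, 14, 15, 16, 18, 20, 23, 30, 31, 32, 33}
Check each element of A against B:
9 ∈ B, 12 ∈ B, 14 ∈ B, 15 ∈ B, 16 ∈ B, 18 ∈ B, 30 ∈ B, 31 ∈ B
Elements of A not in B: {}

{}


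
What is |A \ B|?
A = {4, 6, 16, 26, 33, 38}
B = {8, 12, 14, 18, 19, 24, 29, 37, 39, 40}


Set A = {4, 6, 16, 26, 33, 38}
Set B = {8, 12, 14, 18, 19, 24, 29, 37, 39, 40}
A \ B = {4, 6, 16, 26, 33, 38}
|A \ B| = 6

6


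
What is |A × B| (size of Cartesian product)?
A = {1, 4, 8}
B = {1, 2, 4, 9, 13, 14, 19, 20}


Set A = {1, 4, 8} has 3 elements.
Set B = {1, 2, 4, 9, 13, 14, 19, 20} has 8 elements.
|A × B| = |A| × |B| = 3 × 8 = 24

24


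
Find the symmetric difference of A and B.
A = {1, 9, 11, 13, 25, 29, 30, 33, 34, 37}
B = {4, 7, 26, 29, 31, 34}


Set A = {1, 9, 11, 13, 25, 29, 30, 33, 34, 37}
Set B = {4, 7, 26, 29, 31, 34}
A △ B = (A \ B) ∪ (B \ A)
Elements in A but not B: {1, 9, 11, 13, 25, 30, 33, 37}
Elements in B but not A: {4, 7, 26, 31}
A △ B = {1, 4, 7, 9, 11, 13, 25, 26, 30, 31, 33, 37}

{1, 4, 7, 9, 11, 13, 25, 26, 30, 31, 33, 37}


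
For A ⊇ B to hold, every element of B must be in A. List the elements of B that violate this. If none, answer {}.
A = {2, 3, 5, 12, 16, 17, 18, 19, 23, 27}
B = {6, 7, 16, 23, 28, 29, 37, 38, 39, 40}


Set A = {2, 3, 5, 12, 16, 17, 18, 19, 23, 27}
Set B = {6, 7, 16, 23, 28, 29, 37, 38, 39, 40}
Check each element of B against A:
6 ∉ A (include), 7 ∉ A (include), 16 ∈ A, 23 ∈ A, 28 ∉ A (include), 29 ∉ A (include), 37 ∉ A (include), 38 ∉ A (include), 39 ∉ A (include), 40 ∉ A (include)
Elements of B not in A: {6, 7, 28, 29, 37, 38, 39, 40}

{6, 7, 28, 29, 37, 38, 39, 40}


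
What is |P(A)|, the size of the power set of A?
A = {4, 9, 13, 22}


Set A = {4, 9, 13, 22}
|A| = 4
The power set P(A) contains all subsets of A.
|P(A)| = 2^|A| = 2^4 = 16

16


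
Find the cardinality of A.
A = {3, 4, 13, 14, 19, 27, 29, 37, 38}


Set A = {3, 4, 13, 14, 19, 27, 29, 37, 38}
Listing elements: 3, 4, 13, 14, 19, 27, 29, 37, 38
Counting: 9 elements
|A| = 9

9


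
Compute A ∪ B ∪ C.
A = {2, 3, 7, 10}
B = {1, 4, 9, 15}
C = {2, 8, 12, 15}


Set A = {2, 3, 7, 10}
Set B = {1, 4, 9, 15}
Set C = {2, 8, 12, 15}
First, A ∪ B = {1, 2, 3, 4, 7, 9, 10, 15}
Then, (A ∪ B) ∪ C = {1, 2, 3, 4, 7, 8, 9, 10, 12, 15}

{1, 2, 3, 4, 7, 8, 9, 10, 12, 15}


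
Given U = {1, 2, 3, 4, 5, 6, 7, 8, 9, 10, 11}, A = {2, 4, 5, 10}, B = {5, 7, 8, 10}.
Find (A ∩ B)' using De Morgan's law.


U = {1, 2, 3, 4, 5, 6, 7, 8, 9, 10, 11}
A = {2, 4, 5, 10}, B = {5, 7, 8, 10}
A ∩ B = {5, 10}
(A ∩ B)' = U \ (A ∩ B) = {1, 2, 3, 4, 6, 7, 8, 9, 11}
Verification via A' ∪ B': A' = {1, 3, 6, 7, 8, 9, 11}, B' = {1, 2, 3, 4, 6, 9, 11}
A' ∪ B' = {1, 2, 3, 4, 6, 7, 8, 9, 11} ✓

{1, 2, 3, 4, 6, 7, 8, 9, 11}


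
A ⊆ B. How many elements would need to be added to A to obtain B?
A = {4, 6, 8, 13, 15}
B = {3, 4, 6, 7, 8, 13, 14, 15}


Set A = {4, 6, 8, 13, 15}, |A| = 5
Set B = {3, 4, 6, 7, 8, 13, 14, 15}, |B| = 8
Since A ⊆ B: B \ A = {3, 7, 14}
|B| - |A| = 8 - 5 = 3

3


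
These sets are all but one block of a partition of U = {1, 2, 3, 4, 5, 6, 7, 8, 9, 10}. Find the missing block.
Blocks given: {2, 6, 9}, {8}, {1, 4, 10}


U = {1, 2, 3, 4, 5, 6, 7, 8, 9, 10}
Shown blocks: {2, 6, 9}, {8}, {1, 4, 10}
A partition's blocks are pairwise disjoint and cover U, so the missing block = U \ (union of shown blocks).
Union of shown blocks: {1, 2, 4, 6, 8, 9, 10}
Missing block = U \ (union) = {3, 5, 7}

{3, 5, 7}


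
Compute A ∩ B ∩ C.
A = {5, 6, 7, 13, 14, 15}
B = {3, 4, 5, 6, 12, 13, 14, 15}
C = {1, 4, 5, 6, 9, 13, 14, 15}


Set A = {5, 6, 7, 13, 14, 15}
Set B = {3, 4, 5, 6, 12, 13, 14, 15}
Set C = {1, 4, 5, 6, 9, 13, 14, 15}
First, A ∩ B = {5, 6, 13, 14, 15}
Then, (A ∩ B) ∩ C = {5, 6, 13, 14, 15}

{5, 6, 13, 14, 15}


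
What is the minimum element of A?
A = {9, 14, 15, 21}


Set A = {9, 14, 15, 21}
Elements in ascending order: 9, 14, 15, 21
The smallest element is 9.

9


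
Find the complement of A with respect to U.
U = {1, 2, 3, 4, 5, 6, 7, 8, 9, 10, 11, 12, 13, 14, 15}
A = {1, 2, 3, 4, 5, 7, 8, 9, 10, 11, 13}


Universal set U = {1, 2, 3, 4, 5, 6, 7, 8, 9, 10, 11, 12, 13, 14, 15}
Set A = {1, 2, 3, 4, 5, 7, 8, 9, 10, 11, 13}
A' = U \ A = elements in U but not in A
Checking each element of U:
1 (in A, exclude), 2 (in A, exclude), 3 (in A, exclude), 4 (in A, exclude), 5 (in A, exclude), 6 (not in A, include), 7 (in A, exclude), 8 (in A, exclude), 9 (in A, exclude), 10 (in A, exclude), 11 (in A, exclude), 12 (not in A, include), 13 (in A, exclude), 14 (not in A, include), 15 (not in A, include)
A' = {6, 12, 14, 15}

{6, 12, 14, 15}


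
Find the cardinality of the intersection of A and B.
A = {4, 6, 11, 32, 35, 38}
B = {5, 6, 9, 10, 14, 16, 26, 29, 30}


Set A = {4, 6, 11, 32, 35, 38}
Set B = {5, 6, 9, 10, 14, 16, 26, 29, 30}
A ∩ B = {6}
|A ∩ B| = 1

1


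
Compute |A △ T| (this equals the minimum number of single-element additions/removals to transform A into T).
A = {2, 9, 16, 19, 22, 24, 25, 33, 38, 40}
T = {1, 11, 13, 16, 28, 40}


Set A = {2, 9, 16, 19, 22, 24, 25, 33, 38, 40}
Set T = {1, 11, 13, 16, 28, 40}
Elements to remove from A (in A, not in T): {2, 9, 19, 22, 24, 25, 33, 38} → 8 removals
Elements to add to A (in T, not in A): {1, 11, 13, 28} → 4 additions
Total edits = 8 + 4 = 12

12


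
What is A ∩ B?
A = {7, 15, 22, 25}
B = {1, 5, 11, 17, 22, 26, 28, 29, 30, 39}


Set A = {7, 15, 22, 25}
Set B = {1, 5, 11, 17, 22, 26, 28, 29, 30, 39}
A ∩ B includes only elements in both sets.
Check each element of A against B:
7 ✗, 15 ✗, 22 ✓, 25 ✗
A ∩ B = {22}

{22}


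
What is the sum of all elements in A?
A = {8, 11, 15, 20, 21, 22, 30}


Set A = {8, 11, 15, 20, 21, 22, 30}
Sum = 8 + 11 + 15 + 20 + 21 + 22 + 30 = 127

127


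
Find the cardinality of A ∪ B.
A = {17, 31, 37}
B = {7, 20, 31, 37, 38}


Set A = {17, 31, 37}, |A| = 3
Set B = {7, 20, 31, 37, 38}, |B| = 5
A ∩ B = {31, 37}, |A ∩ B| = 2
|A ∪ B| = |A| + |B| - |A ∩ B| = 3 + 5 - 2 = 6

6


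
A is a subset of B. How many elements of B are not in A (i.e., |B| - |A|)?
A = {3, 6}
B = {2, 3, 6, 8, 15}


Set A = {3, 6}, |A| = 2
Set B = {2, 3, 6, 8, 15}, |B| = 5
Since A ⊆ B: B \ A = {2, 8, 15}
|B| - |A| = 5 - 2 = 3

3


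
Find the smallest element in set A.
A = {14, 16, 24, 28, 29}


Set A = {14, 16, 24, 28, 29}
Elements in ascending order: 14, 16, 24, 28, 29
The smallest element is 14.

14


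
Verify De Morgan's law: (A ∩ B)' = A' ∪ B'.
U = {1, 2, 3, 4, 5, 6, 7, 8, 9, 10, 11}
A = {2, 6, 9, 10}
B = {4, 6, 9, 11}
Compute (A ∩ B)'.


U = {1, 2, 3, 4, 5, 6, 7, 8, 9, 10, 11}
A = {2, 6, 9, 10}, B = {4, 6, 9, 11}
A ∩ B = {6, 9}
(A ∩ B)' = U \ (A ∩ B) = {1, 2, 3, 4, 5, 7, 8, 10, 11}
Verification via A' ∪ B': A' = {1, 3, 4, 5, 7, 8, 11}, B' = {1, 2, 3, 5, 7, 8, 10}
A' ∪ B' = {1, 2, 3, 4, 5, 7, 8, 10, 11} ✓

{1, 2, 3, 4, 5, 7, 8, 10, 11}


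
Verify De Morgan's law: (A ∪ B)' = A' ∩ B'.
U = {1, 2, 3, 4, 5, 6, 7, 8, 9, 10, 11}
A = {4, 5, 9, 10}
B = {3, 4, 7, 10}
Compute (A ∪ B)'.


U = {1, 2, 3, 4, 5, 6, 7, 8, 9, 10, 11}
A = {4, 5, 9, 10}, B = {3, 4, 7, 10}
A ∪ B = {3, 4, 5, 7, 9, 10}
(A ∪ B)' = U \ (A ∪ B) = {1, 2, 6, 8, 11}
Verification via A' ∩ B': A' = {1, 2, 3, 6, 7, 8, 11}, B' = {1, 2, 5, 6, 8, 9, 11}
A' ∩ B' = {1, 2, 6, 8, 11} ✓

{1, 2, 6, 8, 11}


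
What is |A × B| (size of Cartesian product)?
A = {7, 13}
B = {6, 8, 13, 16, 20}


Set A = {7, 13} has 2 elements.
Set B = {6, 8, 13, 16, 20} has 5 elements.
|A × B| = |A| × |B| = 2 × 5 = 10

10


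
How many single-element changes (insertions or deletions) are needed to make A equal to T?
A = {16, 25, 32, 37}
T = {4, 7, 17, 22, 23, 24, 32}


Set A = {16, 25, 32, 37}
Set T = {4, 7, 17, 22, 23, 24, 32}
Elements to remove from A (in A, not in T): {16, 25, 37} → 3 removals
Elements to add to A (in T, not in A): {4, 7, 17, 22, 23, 24} → 6 additions
Total edits = 3 + 6 = 9

9


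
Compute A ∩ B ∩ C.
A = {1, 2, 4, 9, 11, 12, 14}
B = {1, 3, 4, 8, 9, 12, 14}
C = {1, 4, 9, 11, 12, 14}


Set A = {1, 2, 4, 9, 11, 12, 14}
Set B = {1, 3, 4, 8, 9, 12, 14}
Set C = {1, 4, 9, 11, 12, 14}
First, A ∩ B = {1, 4, 9, 12, 14}
Then, (A ∩ B) ∩ C = {1, 4, 9, 12, 14}

{1, 4, 9, 12, 14}


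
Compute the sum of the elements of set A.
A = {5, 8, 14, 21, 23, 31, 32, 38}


Set A = {5, 8, 14, 21, 23, 31, 32, 38}
Sum = 5 + 8 + 14 + 21 + 23 + 31 + 32 + 38 = 172

172


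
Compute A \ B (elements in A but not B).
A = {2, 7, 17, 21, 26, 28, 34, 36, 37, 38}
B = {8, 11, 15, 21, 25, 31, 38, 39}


Set A = {2, 7, 17, 21, 26, 28, 34, 36, 37, 38}
Set B = {8, 11, 15, 21, 25, 31, 38, 39}
A \ B includes elements in A that are not in B.
Check each element of A:
2 (not in B, keep), 7 (not in B, keep), 17 (not in B, keep), 21 (in B, remove), 26 (not in B, keep), 28 (not in B, keep), 34 (not in B, keep), 36 (not in B, keep), 37 (not in B, keep), 38 (in B, remove)
A \ B = {2, 7, 17, 26, 28, 34, 36, 37}

{2, 7, 17, 26, 28, 34, 36, 37}


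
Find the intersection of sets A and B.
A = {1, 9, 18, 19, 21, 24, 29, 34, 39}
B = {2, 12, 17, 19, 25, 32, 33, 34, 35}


Set A = {1, 9, 18, 19, 21, 24, 29, 34, 39}
Set B = {2, 12, 17, 19, 25, 32, 33, 34, 35}
A ∩ B includes only elements in both sets.
Check each element of A against B:
1 ✗, 9 ✗, 18 ✗, 19 ✓, 21 ✗, 24 ✗, 29 ✗, 34 ✓, 39 ✗
A ∩ B = {19, 34}

{19, 34}


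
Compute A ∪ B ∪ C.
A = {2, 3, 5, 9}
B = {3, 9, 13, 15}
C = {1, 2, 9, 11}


Set A = {2, 3, 5, 9}
Set B = {3, 9, 13, 15}
Set C = {1, 2, 9, 11}
First, A ∪ B = {2, 3, 5, 9, 13, 15}
Then, (A ∪ B) ∪ C = {1, 2, 3, 5, 9, 11, 13, 15}

{1, 2, 3, 5, 9, 11, 13, 15}


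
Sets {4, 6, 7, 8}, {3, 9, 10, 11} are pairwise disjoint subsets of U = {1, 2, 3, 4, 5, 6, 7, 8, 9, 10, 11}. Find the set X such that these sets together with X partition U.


U = {1, 2, 3, 4, 5, 6, 7, 8, 9, 10, 11}
Shown blocks: {4, 6, 7, 8}, {3, 9, 10, 11}
A partition's blocks are pairwise disjoint and cover U, so the missing block = U \ (union of shown blocks).
Union of shown blocks: {3, 4, 6, 7, 8, 9, 10, 11}
Missing block = U \ (union) = {1, 2, 5}

{1, 2, 5}


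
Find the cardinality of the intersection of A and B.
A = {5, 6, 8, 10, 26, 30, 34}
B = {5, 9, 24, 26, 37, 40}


Set A = {5, 6, 8, 10, 26, 30, 34}
Set B = {5, 9, 24, 26, 37, 40}
A ∩ B = {5, 26}
|A ∩ B| = 2

2


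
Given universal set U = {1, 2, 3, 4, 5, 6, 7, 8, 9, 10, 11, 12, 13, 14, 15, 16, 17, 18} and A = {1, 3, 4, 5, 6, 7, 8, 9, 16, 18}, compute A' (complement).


Universal set U = {1, 2, 3, 4, 5, 6, 7, 8, 9, 10, 11, 12, 13, 14, 15, 16, 17, 18}
Set A = {1, 3, 4, 5, 6, 7, 8, 9, 16, 18}
A' = U \ A = elements in U but not in A
Checking each element of U:
1 (in A, exclude), 2 (not in A, include), 3 (in A, exclude), 4 (in A, exclude), 5 (in A, exclude), 6 (in A, exclude), 7 (in A, exclude), 8 (in A, exclude), 9 (in A, exclude), 10 (not in A, include), 11 (not in A, include), 12 (not in A, include), 13 (not in A, include), 14 (not in A, include), 15 (not in A, include), 16 (in A, exclude), 17 (not in A, include), 18 (in A, exclude)
A' = {2, 10, 11, 12, 13, 14, 15, 17}

{2, 10, 11, 12, 13, 14, 15, 17}


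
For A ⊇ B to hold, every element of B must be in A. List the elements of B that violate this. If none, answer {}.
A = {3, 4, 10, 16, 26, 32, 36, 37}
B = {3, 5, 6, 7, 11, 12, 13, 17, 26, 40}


Set A = {3, 4, 10, 16, 26, 32, 36, 37}
Set B = {3, 5, 6, 7, 11, 12, 13, 17, 26, 40}
Check each element of B against A:
3 ∈ A, 5 ∉ A (include), 6 ∉ A (include), 7 ∉ A (include), 11 ∉ A (include), 12 ∉ A (include), 13 ∉ A (include), 17 ∉ A (include), 26 ∈ A, 40 ∉ A (include)
Elements of B not in A: {5, 6, 7, 11, 12, 13, 17, 40}

{5, 6, 7, 11, 12, 13, 17, 40}


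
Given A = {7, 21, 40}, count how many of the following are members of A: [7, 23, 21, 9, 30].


Set A = {7, 21, 40}
Candidates: [7, 23, 21, 9, 30]
Check each candidate:
7 ∈ A, 23 ∉ A, 21 ∈ A, 9 ∉ A, 30 ∉ A
Count of candidates in A: 2

2


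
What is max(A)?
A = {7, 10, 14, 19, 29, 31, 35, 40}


Set A = {7, 10, 14, 19, 29, 31, 35, 40}
Elements in ascending order: 7, 10, 14, 19, 29, 31, 35, 40
The largest element is 40.

40


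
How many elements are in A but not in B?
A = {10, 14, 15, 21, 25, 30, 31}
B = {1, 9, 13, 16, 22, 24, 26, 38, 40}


Set A = {10, 14, 15, 21, 25, 30, 31}
Set B = {1, 9, 13, 16, 22, 24, 26, 38, 40}
A \ B = {10, 14, 15, 21, 25, 30, 31}
|A \ B| = 7

7


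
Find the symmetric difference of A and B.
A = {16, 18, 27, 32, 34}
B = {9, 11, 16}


Set A = {16, 18, 27, 32, 34}
Set B = {9, 11, 16}
A △ B = (A \ B) ∪ (B \ A)
Elements in A but not B: {18, 27, 32, 34}
Elements in B but not A: {9, 11}
A △ B = {9, 11, 18, 27, 32, 34}

{9, 11, 18, 27, 32, 34}


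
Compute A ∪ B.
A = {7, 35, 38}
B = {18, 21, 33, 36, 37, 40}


Set A = {7, 35, 38}
Set B = {18, 21, 33, 36, 37, 40}
A ∪ B includes all elements in either set.
Elements from A: {7, 35, 38}
Elements from B not already included: {18, 21, 33, 36, 37, 40}
A ∪ B = {7, 18, 21, 33, 35, 36, 37, 38, 40}

{7, 18, 21, 33, 35, 36, 37, 38, 40}


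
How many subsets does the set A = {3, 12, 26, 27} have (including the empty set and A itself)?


Set A = {3, 12, 26, 27}
|A| = 4
The power set P(A) contains all subsets of A.
|P(A)| = 2^|A| = 2^4 = 16

16


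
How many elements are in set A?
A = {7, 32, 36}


Set A = {7, 32, 36}
Listing elements: 7, 32, 36
Counting: 3 elements
|A| = 3

3


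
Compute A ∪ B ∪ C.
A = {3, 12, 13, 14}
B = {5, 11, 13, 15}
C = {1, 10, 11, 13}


Set A = {3, 12, 13, 14}
Set B = {5, 11, 13, 15}
Set C = {1, 10, 11, 13}
First, A ∪ B = {3, 5, 11, 12, 13, 14, 15}
Then, (A ∪ B) ∪ C = {1, 3, 5, 10, 11, 12, 13, 14, 15}

{1, 3, 5, 10, 11, 12, 13, 14, 15}


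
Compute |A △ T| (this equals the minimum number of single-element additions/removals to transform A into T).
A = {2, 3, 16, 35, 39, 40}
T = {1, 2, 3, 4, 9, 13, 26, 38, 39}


Set A = {2, 3, 16, 35, 39, 40}
Set T = {1, 2, 3, 4, 9, 13, 26, 38, 39}
Elements to remove from A (in A, not in T): {16, 35, 40} → 3 removals
Elements to add to A (in T, not in A): {1, 4, 9, 13, 26, 38} → 6 additions
Total edits = 3 + 6 = 9

9


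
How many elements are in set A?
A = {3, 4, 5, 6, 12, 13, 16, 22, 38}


Set A = {3, 4, 5, 6, 12, 13, 16, 22, 38}
Listing elements: 3, 4, 5, 6, 12, 13, 16, 22, 38
Counting: 9 elements
|A| = 9

9


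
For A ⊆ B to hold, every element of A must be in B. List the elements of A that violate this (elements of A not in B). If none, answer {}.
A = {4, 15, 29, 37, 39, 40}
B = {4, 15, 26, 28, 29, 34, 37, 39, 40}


Set A = {4, 15, 29, 37, 39, 40}
Set B = {4, 15, 26, 28, 29, 34, 37, 39, 40}
Check each element of A against B:
4 ∈ B, 15 ∈ B, 29 ∈ B, 37 ∈ B, 39 ∈ B, 40 ∈ B
Elements of A not in B: {}

{}


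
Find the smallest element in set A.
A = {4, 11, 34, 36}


Set A = {4, 11, 34, 36}
Elements in ascending order: 4, 11, 34, 36
The smallest element is 4.

4


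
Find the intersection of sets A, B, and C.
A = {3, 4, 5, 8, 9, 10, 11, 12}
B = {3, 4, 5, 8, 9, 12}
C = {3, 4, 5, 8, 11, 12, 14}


Set A = {3, 4, 5, 8, 9, 10, 11, 12}
Set B = {3, 4, 5, 8, 9, 12}
Set C = {3, 4, 5, 8, 11, 12, 14}
First, A ∩ B = {3, 4, 5, 8, 9, 12}
Then, (A ∩ B) ∩ C = {3, 4, 5, 8, 12}

{3, 4, 5, 8, 12}


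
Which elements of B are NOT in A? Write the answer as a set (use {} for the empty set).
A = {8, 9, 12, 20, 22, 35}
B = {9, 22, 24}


Set A = {8, 9, 12, 20, 22, 35}
Set B = {9, 22, 24}
Check each element of B against A:
9 ∈ A, 22 ∈ A, 24 ∉ A (include)
Elements of B not in A: {24}

{24}


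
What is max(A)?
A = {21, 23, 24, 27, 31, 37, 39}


Set A = {21, 23, 24, 27, 31, 37, 39}
Elements in ascending order: 21, 23, 24, 27, 31, 37, 39
The largest element is 39.

39


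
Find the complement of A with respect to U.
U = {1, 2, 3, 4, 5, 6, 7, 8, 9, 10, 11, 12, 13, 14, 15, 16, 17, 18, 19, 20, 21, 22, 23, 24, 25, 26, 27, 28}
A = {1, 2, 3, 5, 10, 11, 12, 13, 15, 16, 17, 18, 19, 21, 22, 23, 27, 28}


Universal set U = {1, 2, 3, 4, 5, 6, 7, 8, 9, 10, 11, 12, 13, 14, 15, 16, 17, 18, 19, 20, 21, 22, 23, 24, 25, 26, 27, 28}
Set A = {1, 2, 3, 5, 10, 11, 12, 13, 15, 16, 17, 18, 19, 21, 22, 23, 27, 28}
A' = U \ A = elements in U but not in A
Checking each element of U:
1 (in A, exclude), 2 (in A, exclude), 3 (in A, exclude), 4 (not in A, include), 5 (in A, exclude), 6 (not in A, include), 7 (not in A, include), 8 (not in A, include), 9 (not in A, include), 10 (in A, exclude), 11 (in A, exclude), 12 (in A, exclude), 13 (in A, exclude), 14 (not in A, include), 15 (in A, exclude), 16 (in A, exclude), 17 (in A, exclude), 18 (in A, exclude), 19 (in A, exclude), 20 (not in A, include), 21 (in A, exclude), 22 (in A, exclude), 23 (in A, exclude), 24 (not in A, include), 25 (not in A, include), 26 (not in A, include), 27 (in A, exclude), 28 (in A, exclude)
A' = {4, 6, 7, 8, 9, 14, 20, 24, 25, 26}

{4, 6, 7, 8, 9, 14, 20, 24, 25, 26}


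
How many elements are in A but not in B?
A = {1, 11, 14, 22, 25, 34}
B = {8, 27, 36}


Set A = {1, 11, 14, 22, 25, 34}
Set B = {8, 27, 36}
A \ B = {1, 11, 14, 22, 25, 34}
|A \ B| = 6

6


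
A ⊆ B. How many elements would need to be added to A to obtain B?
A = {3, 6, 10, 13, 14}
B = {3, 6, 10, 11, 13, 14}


Set A = {3, 6, 10, 13, 14}, |A| = 5
Set B = {3, 6, 10, 11, 13, 14}, |B| = 6
Since A ⊆ B: B \ A = {11}
|B| - |A| = 6 - 5 = 1

1


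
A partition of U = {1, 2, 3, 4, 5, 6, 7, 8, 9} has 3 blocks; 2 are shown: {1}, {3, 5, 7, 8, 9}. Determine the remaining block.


U = {1, 2, 3, 4, 5, 6, 7, 8, 9}
Shown blocks: {1}, {3, 5, 7, 8, 9}
A partition's blocks are pairwise disjoint and cover U, so the missing block = U \ (union of shown blocks).
Union of shown blocks: {1, 3, 5, 7, 8, 9}
Missing block = U \ (union) = {2, 4, 6}

{2, 4, 6}


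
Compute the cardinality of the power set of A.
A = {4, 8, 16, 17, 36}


Set A = {4, 8, 16, 17, 36}
|A| = 5
The power set P(A) contains all subsets of A.
|P(A)| = 2^|A| = 2^5 = 32

32


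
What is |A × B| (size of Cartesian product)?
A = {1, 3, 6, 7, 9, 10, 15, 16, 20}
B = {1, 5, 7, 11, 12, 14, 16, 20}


Set A = {1, 3, 6, 7, 9, 10, 15, 16, 20} has 9 elements.
Set B = {1, 5, 7, 11, 12, 14, 16, 20} has 8 elements.
|A × B| = |A| × |B| = 9 × 8 = 72

72


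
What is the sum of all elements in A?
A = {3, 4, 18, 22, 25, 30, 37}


Set A = {3, 4, 18, 22, 25, 30, 37}
Sum = 3 + 4 + 18 + 22 + 25 + 30 + 37 = 139

139


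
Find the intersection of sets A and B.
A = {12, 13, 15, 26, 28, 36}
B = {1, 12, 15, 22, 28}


Set A = {12, 13, 15, 26, 28, 36}
Set B = {1, 12, 15, 22, 28}
A ∩ B includes only elements in both sets.
Check each element of A against B:
12 ✓, 13 ✗, 15 ✓, 26 ✗, 28 ✓, 36 ✗
A ∩ B = {12, 15, 28}

{12, 15, 28}


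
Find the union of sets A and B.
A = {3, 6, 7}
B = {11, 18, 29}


Set A = {3, 6, 7}
Set B = {11, 18, 29}
A ∪ B includes all elements in either set.
Elements from A: {3, 6, 7}
Elements from B not already included: {11, 18, 29}
A ∪ B = {3, 6, 7, 11, 18, 29}

{3, 6, 7, 11, 18, 29}


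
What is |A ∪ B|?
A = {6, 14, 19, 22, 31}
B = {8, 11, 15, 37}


Set A = {6, 14, 19, 22, 31}, |A| = 5
Set B = {8, 11, 15, 37}, |B| = 4
A ∩ B = {}, |A ∩ B| = 0
|A ∪ B| = |A| + |B| - |A ∩ B| = 5 + 4 - 0 = 9

9


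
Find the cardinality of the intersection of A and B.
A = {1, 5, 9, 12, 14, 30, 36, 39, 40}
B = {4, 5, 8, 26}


Set A = {1, 5, 9, 12, 14, 30, 36, 39, 40}
Set B = {4, 5, 8, 26}
A ∩ B = {5}
|A ∩ B| = 1

1


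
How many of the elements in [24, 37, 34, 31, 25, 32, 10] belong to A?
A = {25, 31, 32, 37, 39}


Set A = {25, 31, 32, 37, 39}
Candidates: [24, 37, 34, 31, 25, 32, 10]
Check each candidate:
24 ∉ A, 37 ∈ A, 34 ∉ A, 31 ∈ A, 25 ∈ A, 32 ∈ A, 10 ∉ A
Count of candidates in A: 4

4


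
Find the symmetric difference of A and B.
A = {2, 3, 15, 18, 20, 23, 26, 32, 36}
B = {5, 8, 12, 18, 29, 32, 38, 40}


Set A = {2, 3, 15, 18, 20, 23, 26, 32, 36}
Set B = {5, 8, 12, 18, 29, 32, 38, 40}
A △ B = (A \ B) ∪ (B \ A)
Elements in A but not B: {2, 3, 15, 20, 23, 26, 36}
Elements in B but not A: {5, 8, 12, 29, 38, 40}
A △ B = {2, 3, 5, 8, 12, 15, 20, 23, 26, 29, 36, 38, 40}

{2, 3, 5, 8, 12, 15, 20, 23, 26, 29, 36, 38, 40}


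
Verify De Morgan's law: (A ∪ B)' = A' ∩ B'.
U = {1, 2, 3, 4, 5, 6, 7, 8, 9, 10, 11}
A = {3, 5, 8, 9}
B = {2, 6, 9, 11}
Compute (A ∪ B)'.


U = {1, 2, 3, 4, 5, 6, 7, 8, 9, 10, 11}
A = {3, 5, 8, 9}, B = {2, 6, 9, 11}
A ∪ B = {2, 3, 5, 6, 8, 9, 11}
(A ∪ B)' = U \ (A ∪ B) = {1, 4, 7, 10}
Verification via A' ∩ B': A' = {1, 2, 4, 6, 7, 10, 11}, B' = {1, 3, 4, 5, 7, 8, 10}
A' ∩ B' = {1, 4, 7, 10} ✓

{1, 4, 7, 10}


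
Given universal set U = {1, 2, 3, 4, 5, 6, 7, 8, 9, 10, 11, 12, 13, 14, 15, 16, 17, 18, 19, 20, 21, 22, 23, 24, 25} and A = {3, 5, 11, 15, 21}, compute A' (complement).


Universal set U = {1, 2, 3, 4, 5, 6, 7, 8, 9, 10, 11, 12, 13, 14, 15, 16, 17, 18, 19, 20, 21, 22, 23, 24, 25}
Set A = {3, 5, 11, 15, 21}
A' = U \ A = elements in U but not in A
Checking each element of U:
1 (not in A, include), 2 (not in A, include), 3 (in A, exclude), 4 (not in A, include), 5 (in A, exclude), 6 (not in A, include), 7 (not in A, include), 8 (not in A, include), 9 (not in A, include), 10 (not in A, include), 11 (in A, exclude), 12 (not in A, include), 13 (not in A, include), 14 (not in A, include), 15 (in A, exclude), 16 (not in A, include), 17 (not in A, include), 18 (not in A, include), 19 (not in A, include), 20 (not in A, include), 21 (in A, exclude), 22 (not in A, include), 23 (not in A, include), 24 (not in A, include), 25 (not in A, include)
A' = {1, 2, 4, 6, 7, 8, 9, 10, 12, 13, 14, 16, 17, 18, 19, 20, 22, 23, 24, 25}

{1, 2, 4, 6, 7, 8, 9, 10, 12, 13, 14, 16, 17, 18, 19, 20, 22, 23, 24, 25}


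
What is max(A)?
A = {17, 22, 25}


Set A = {17, 22, 25}
Elements in ascending order: 17, 22, 25
The largest element is 25.

25


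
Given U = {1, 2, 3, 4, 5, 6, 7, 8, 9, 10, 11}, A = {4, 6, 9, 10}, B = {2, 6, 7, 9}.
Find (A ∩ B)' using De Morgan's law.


U = {1, 2, 3, 4, 5, 6, 7, 8, 9, 10, 11}
A = {4, 6, 9, 10}, B = {2, 6, 7, 9}
A ∩ B = {6, 9}
(A ∩ B)' = U \ (A ∩ B) = {1, 2, 3, 4, 5, 7, 8, 10, 11}
Verification via A' ∪ B': A' = {1, 2, 3, 5, 7, 8, 11}, B' = {1, 3, 4, 5, 8, 10, 11}
A' ∪ B' = {1, 2, 3, 4, 5, 7, 8, 10, 11} ✓

{1, 2, 3, 4, 5, 7, 8, 10, 11}


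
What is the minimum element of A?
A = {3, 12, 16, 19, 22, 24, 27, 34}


Set A = {3, 12, 16, 19, 22, 24, 27, 34}
Elements in ascending order: 3, 12, 16, 19, 22, 24, 27, 34
The smallest element is 3.

3


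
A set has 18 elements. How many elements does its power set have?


The set has 18 elements.
The power set contains all possible subsets.
|P(A)| = 2^|A| = 2^18 = 262144

262144


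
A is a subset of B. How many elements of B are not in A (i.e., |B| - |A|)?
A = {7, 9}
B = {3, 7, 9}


Set A = {7, 9}, |A| = 2
Set B = {3, 7, 9}, |B| = 3
Since A ⊆ B: B \ A = {3}
|B| - |A| = 3 - 2 = 1

1


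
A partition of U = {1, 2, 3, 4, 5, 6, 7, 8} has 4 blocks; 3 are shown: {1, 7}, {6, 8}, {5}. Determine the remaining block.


U = {1, 2, 3, 4, 5, 6, 7, 8}
Shown blocks: {1, 7}, {6, 8}, {5}
A partition's blocks are pairwise disjoint and cover U, so the missing block = U \ (union of shown blocks).
Union of shown blocks: {1, 5, 6, 7, 8}
Missing block = U \ (union) = {2, 3, 4}

{2, 3, 4}


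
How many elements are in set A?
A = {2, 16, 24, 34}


Set A = {2, 16, 24, 34}
Listing elements: 2, 16, 24, 34
Counting: 4 elements
|A| = 4

4


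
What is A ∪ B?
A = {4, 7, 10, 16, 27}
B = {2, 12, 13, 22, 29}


Set A = {4, 7, 10, 16, 27}
Set B = {2, 12, 13, 22, 29}
A ∪ B includes all elements in either set.
Elements from A: {4, 7, 10, 16, 27}
Elements from B not already included: {2, 12, 13, 22, 29}
A ∪ B = {2, 4, 7, 10, 12, 13, 16, 22, 27, 29}

{2, 4, 7, 10, 12, 13, 16, 22, 27, 29}


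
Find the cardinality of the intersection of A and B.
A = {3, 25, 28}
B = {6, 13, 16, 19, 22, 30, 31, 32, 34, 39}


Set A = {3, 25, 28}
Set B = {6, 13, 16, 19, 22, 30, 31, 32, 34, 39}
A ∩ B = {}
|A ∩ B| = 0

0


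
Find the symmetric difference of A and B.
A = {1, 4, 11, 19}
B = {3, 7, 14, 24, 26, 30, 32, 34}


Set A = {1, 4, 11, 19}
Set B = {3, 7, 14, 24, 26, 30, 32, 34}
A △ B = (A \ B) ∪ (B \ A)
Elements in A but not B: {1, 4, 11, 19}
Elements in B but not A: {3, 7, 14, 24, 26, 30, 32, 34}
A △ B = {1, 3, 4, 7, 11, 14, 19, 24, 26, 30, 32, 34}

{1, 3, 4, 7, 11, 14, 19, 24, 26, 30, 32, 34}


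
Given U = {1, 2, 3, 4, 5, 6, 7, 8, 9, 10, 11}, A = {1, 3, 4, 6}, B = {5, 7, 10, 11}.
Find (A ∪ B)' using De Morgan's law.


U = {1, 2, 3, 4, 5, 6, 7, 8, 9, 10, 11}
A = {1, 3, 4, 6}, B = {5, 7, 10, 11}
A ∪ B = {1, 3, 4, 5, 6, 7, 10, 11}
(A ∪ B)' = U \ (A ∪ B) = {2, 8, 9}
Verification via A' ∩ B': A' = {2, 5, 7, 8, 9, 10, 11}, B' = {1, 2, 3, 4, 6, 8, 9}
A' ∩ B' = {2, 8, 9} ✓

{2, 8, 9}


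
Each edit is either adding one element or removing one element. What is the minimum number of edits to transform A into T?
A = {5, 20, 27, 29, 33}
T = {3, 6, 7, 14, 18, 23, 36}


Set A = {5, 20, 27, 29, 33}
Set T = {3, 6, 7, 14, 18, 23, 36}
Elements to remove from A (in A, not in T): {5, 20, 27, 29, 33} → 5 removals
Elements to add to A (in T, not in A): {3, 6, 7, 14, 18, 23, 36} → 7 additions
Total edits = 5 + 7 = 12

12


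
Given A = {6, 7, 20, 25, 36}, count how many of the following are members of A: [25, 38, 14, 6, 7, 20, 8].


Set A = {6, 7, 20, 25, 36}
Candidates: [25, 38, 14, 6, 7, 20, 8]
Check each candidate:
25 ∈ A, 38 ∉ A, 14 ∉ A, 6 ∈ A, 7 ∈ A, 20 ∈ A, 8 ∉ A
Count of candidates in A: 4

4


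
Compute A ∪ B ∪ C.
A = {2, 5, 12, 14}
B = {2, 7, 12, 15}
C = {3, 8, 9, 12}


Set A = {2, 5, 12, 14}
Set B = {2, 7, 12, 15}
Set C = {3, 8, 9, 12}
First, A ∪ B = {2, 5, 7, 12, 14, 15}
Then, (A ∪ B) ∪ C = {2, 3, 5, 7, 8, 9, 12, 14, 15}

{2, 3, 5, 7, 8, 9, 12, 14, 15}


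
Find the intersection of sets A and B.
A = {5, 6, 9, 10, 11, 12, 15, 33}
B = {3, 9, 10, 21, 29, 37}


Set A = {5, 6, 9, 10, 11, 12, 15, 33}
Set B = {3, 9, 10, 21, 29, 37}
A ∩ B includes only elements in both sets.
Check each element of A against B:
5 ✗, 6 ✗, 9 ✓, 10 ✓, 11 ✗, 12 ✗, 15 ✗, 33 ✗
A ∩ B = {9, 10}

{9, 10}


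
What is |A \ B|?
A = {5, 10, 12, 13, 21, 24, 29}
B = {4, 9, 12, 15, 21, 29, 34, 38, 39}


Set A = {5, 10, 12, 13, 21, 24, 29}
Set B = {4, 9, 12, 15, 21, 29, 34, 38, 39}
A \ B = {5, 10, 13, 24}
|A \ B| = 4

4


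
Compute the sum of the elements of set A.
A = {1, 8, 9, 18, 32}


Set A = {1, 8, 9, 18, 32}
Sum = 1 + 8 + 9 + 18 + 32 = 68

68


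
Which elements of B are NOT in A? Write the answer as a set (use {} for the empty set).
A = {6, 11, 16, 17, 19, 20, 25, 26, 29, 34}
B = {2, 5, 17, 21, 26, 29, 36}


Set A = {6, 11, 16, 17, 19, 20, 25, 26, 29, 34}
Set B = {2, 5, 17, 21, 26, 29, 36}
Check each element of B against A:
2 ∉ A (include), 5 ∉ A (include), 17 ∈ A, 21 ∉ A (include), 26 ∈ A, 29 ∈ A, 36 ∉ A (include)
Elements of B not in A: {2, 5, 21, 36}

{2, 5, 21, 36}


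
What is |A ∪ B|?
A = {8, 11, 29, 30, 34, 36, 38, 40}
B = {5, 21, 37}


Set A = {8, 11, 29, 30, 34, 36, 38, 40}, |A| = 8
Set B = {5, 21, 37}, |B| = 3
A ∩ B = {}, |A ∩ B| = 0
|A ∪ B| = |A| + |B| - |A ∩ B| = 8 + 3 - 0 = 11

11


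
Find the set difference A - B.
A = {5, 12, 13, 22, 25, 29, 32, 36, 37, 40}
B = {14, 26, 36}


Set A = {5, 12, 13, 22, 25, 29, 32, 36, 37, 40}
Set B = {14, 26, 36}
A \ B includes elements in A that are not in B.
Check each element of A:
5 (not in B, keep), 12 (not in B, keep), 13 (not in B, keep), 22 (not in B, keep), 25 (not in B, keep), 29 (not in B, keep), 32 (not in B, keep), 36 (in B, remove), 37 (not in B, keep), 40 (not in B, keep)
A \ B = {5, 12, 13, 22, 25, 29, 32, 37, 40}

{5, 12, 13, 22, 25, 29, 32, 37, 40}


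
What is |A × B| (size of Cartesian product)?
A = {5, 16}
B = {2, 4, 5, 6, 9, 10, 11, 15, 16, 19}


Set A = {5, 16} has 2 elements.
Set B = {2, 4, 5, 6, 9, 10, 11, 15, 16, 19} has 10 elements.
|A × B| = |A| × |B| = 2 × 10 = 20

20


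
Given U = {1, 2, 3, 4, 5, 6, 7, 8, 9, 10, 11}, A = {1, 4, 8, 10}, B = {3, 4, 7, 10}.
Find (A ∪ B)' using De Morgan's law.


U = {1, 2, 3, 4, 5, 6, 7, 8, 9, 10, 11}
A = {1, 4, 8, 10}, B = {3, 4, 7, 10}
A ∪ B = {1, 3, 4, 7, 8, 10}
(A ∪ B)' = U \ (A ∪ B) = {2, 5, 6, 9, 11}
Verification via A' ∩ B': A' = {2, 3, 5, 6, 7, 9, 11}, B' = {1, 2, 5, 6, 8, 9, 11}
A' ∩ B' = {2, 5, 6, 9, 11} ✓

{2, 5, 6, 9, 11}


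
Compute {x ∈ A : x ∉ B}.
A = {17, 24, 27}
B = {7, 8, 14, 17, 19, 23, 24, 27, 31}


Set A = {17, 24, 27}
Set B = {7, 8, 14, 17, 19, 23, 24, 27, 31}
Check each element of A against B:
17 ∈ B, 24 ∈ B, 27 ∈ B
Elements of A not in B: {}

{}


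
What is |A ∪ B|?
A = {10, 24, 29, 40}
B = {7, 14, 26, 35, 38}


Set A = {10, 24, 29, 40}, |A| = 4
Set B = {7, 14, 26, 35, 38}, |B| = 5
A ∩ B = {}, |A ∩ B| = 0
|A ∪ B| = |A| + |B| - |A ∩ B| = 4 + 5 - 0 = 9

9


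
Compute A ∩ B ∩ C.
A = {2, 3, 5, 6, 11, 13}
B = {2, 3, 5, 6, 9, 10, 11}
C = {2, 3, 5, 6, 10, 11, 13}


Set A = {2, 3, 5, 6, 11, 13}
Set B = {2, 3, 5, 6, 9, 10, 11}
Set C = {2, 3, 5, 6, 10, 11, 13}
First, A ∩ B = {2, 3, 5, 6, 11}
Then, (A ∩ B) ∩ C = {2, 3, 5, 6, 11}

{2, 3, 5, 6, 11}


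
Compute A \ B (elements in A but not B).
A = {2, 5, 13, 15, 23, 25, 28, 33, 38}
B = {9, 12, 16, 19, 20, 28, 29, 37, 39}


Set A = {2, 5, 13, 15, 23, 25, 28, 33, 38}
Set B = {9, 12, 16, 19, 20, 28, 29, 37, 39}
A \ B includes elements in A that are not in B.
Check each element of A:
2 (not in B, keep), 5 (not in B, keep), 13 (not in B, keep), 15 (not in B, keep), 23 (not in B, keep), 25 (not in B, keep), 28 (in B, remove), 33 (not in B, keep), 38 (not in B, keep)
A \ B = {2, 5, 13, 15, 23, 25, 33, 38}

{2, 5, 13, 15, 23, 25, 33, 38}


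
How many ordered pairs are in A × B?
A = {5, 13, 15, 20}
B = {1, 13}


Set A = {5, 13, 15, 20} has 4 elements.
Set B = {1, 13} has 2 elements.
|A × B| = |A| × |B| = 4 × 2 = 8

8
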